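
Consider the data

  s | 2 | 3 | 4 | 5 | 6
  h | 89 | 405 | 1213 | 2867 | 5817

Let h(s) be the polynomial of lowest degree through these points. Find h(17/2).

181451/8

Evaluate each Lagrange basis at s = 17/2:
L_0(17/2) = (11/2)·(9/2)·(7/2)·(5/2)/[(-1)·(-2)·(-3)·(-4)] = 1155/128
L_1(17/2) = (13/2)·(9/2)·(7/2)·(5/2)/[(1)·(-1)·(-2)·(-3)] = -1365/32
L_2(17/2) = (13/2)·(11/2)·(7/2)·(5/2)/[(2)·(1)·(-1)·(-2)] = 5005/64
L_3(17/2) = (13/2)·(11/2)·(9/2)·(5/2)/[(3)·(2)·(1)·(-1)] = -2145/32
L_4(17/2) = (13/2)·(11/2)·(9/2)·(7/2)/[(4)·(3)·(2)·(1)] = 3003/128
Sum: 89·(1155/128) + 405·(-1365/32) + 1213·(5005/64) + 2867·(-2145/32) + 5817·(3003/128) = 181451/8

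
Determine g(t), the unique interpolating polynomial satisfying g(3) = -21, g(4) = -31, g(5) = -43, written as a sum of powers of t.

Build the Lagrange basis polynomials:
L_0(t) = (t - 4)(t - 5) / [2] = (1/2)t^2 - (9/2)t + 10
L_1(t) = (t - 3)(t - 5) / [-1] = -t^2 + 8t - 15
L_2(t) = (t - 3)(t - 4) / [2] = (1/2)t^2 - (7/2)t + 6
g(t) = (-21)·L_0 + (-31)·L_1 + (-43)·L_2
  (-21)·L_0(t) = -(21/2)t^2 + (189/2)t - 210
  (-31)·L_1(t) = 31t^2 - 248t + 465
  (-43)·L_2(t) = -(43/2)t^2 + (301/2)t - 258
Adding term by term: -t^2 - 3t - 3

g(t) = -t^2 - 3t - 3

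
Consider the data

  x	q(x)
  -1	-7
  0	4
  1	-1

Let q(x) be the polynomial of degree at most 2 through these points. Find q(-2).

-34

Evaluate each Lagrange basis at x = -2:
L_0(-2) = (-2)·(-3)/[(-1)·(-2)] = 3
L_1(-2) = (-1)·(-3)/[(1)·(-1)] = -3
L_2(-2) = (-1)·(-2)/[(2)·(1)] = 1
Sum: (-7)·(3) + 4·(-3) + (-1)·(1) = -34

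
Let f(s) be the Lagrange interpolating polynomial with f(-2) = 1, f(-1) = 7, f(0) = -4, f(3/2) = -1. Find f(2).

Evaluate each Lagrange basis at s = 2:
L_0(2) = (3)·(2)·(1/2)/[(-1)·(-2)·(-7/2)] = -3/7
L_1(2) = (4)·(2)·(1/2)/[(1)·(-1)·(-5/2)] = 8/5
L_2(2) = (4)·(3)·(1/2)/[(2)·(1)·(-3/2)] = -2
L_3(2) = (4)·(3)·(2)/[(7/2)·(5/2)·(3/2)] = 64/35
Sum: 1·(-3/7) + 7·(8/5) + (-4)·(-2) + (-1)·(64/35) = 593/35

593/35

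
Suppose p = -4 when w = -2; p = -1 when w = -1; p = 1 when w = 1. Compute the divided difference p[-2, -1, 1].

p[-2,-1] = (-1 - (-4)) / (-1 - (-2)) = 3
p[-1,1] = (1 - (-1)) / (1 - (-1)) = 1
p[-2,-1,1] = (1 - 3) / (1 - (-2)) = -2/3

-2/3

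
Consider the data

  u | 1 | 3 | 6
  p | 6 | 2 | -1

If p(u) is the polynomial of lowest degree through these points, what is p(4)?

3/5

Using Newton's divided-difference form:
p[1,3] = (2 - 6) / (3 - 1) = -2
p[3,6] = (-1 - 2) / (6 - 3) = -1
p[1,3,6] = (-1 - (-2)) / (6 - 1) = 1/5
p(4) = 6 + (-2)·(3) + (1/5)·(3)·(1) = 3/5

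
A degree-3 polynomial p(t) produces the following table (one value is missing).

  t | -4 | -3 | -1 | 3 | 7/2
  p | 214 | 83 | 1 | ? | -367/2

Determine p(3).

-115

The 4 known values determine p uniquely (degree ≤ 3).
Evaluate each Lagrange basis at t = 3:
L_0(3) = (6)·(4)·(-1/2)/[(-1)·(-3)·(-15/2)] = 8/15
L_1(3) = (7)·(4)·(-1/2)/[(1)·(-2)·(-13/2)] = -14/13
L_2(3) = (7)·(6)·(-1/2)/[(3)·(2)·(-9/2)] = 7/9
L_3(3) = (7)·(6)·(4)/[(15/2)·(13/2)·(9/2)] = 448/585
Sum: 214·(8/15) + 83·(-14/13) + 1·(7/9) + (-367/2)·(448/585) = -115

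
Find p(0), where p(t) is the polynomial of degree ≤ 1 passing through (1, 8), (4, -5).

L_0(0) = (-4)/[(-3)] = 4/3
L_1(0) = (-1)/[(3)] = -1/3
Sum: 8·(4/3) + (-5)·(-1/3) = 37/3

37/3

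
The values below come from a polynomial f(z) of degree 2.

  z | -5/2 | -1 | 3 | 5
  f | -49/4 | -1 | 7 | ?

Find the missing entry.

-1

The 3 known values determine f uniquely (degree ≤ 2).
Evaluate each Lagrange basis at z = 5:
L_0(5) = (6)·(2)/[(-3/2)·(-11/2)] = 16/11
L_1(5) = (15/2)·(2)/[(3/2)·(-4)] = -5/2
L_2(5) = (15/2)·(6)/[(11/2)·(4)] = 45/22
Sum: (-49/4)·(16/11) + (-1)·(-5/2) + 7·(45/22) = -1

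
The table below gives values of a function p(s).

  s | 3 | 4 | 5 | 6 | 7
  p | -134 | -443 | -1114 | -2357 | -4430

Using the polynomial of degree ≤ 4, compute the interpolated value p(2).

-25

Using Newton's divided-difference form:
p[3,4] = (-443 - (-134)) / (4 - 3) = -309
p[4,5] = (-1114 - (-443)) / (5 - 4) = -671
p[5,6] = (-2357 - (-1114)) / (6 - 5) = -1243
p[6,7] = (-4430 - (-2357)) / (7 - 6) = -2073
p[3,4,5] = (-671 - (-309)) / (5 - 3) = -181
p[4,5,6] = (-1243 - (-671)) / (6 - 4) = -286
p[5,6,7] = (-2073 - (-1243)) / (7 - 5) = -415
p[3,4,5,6] = (-286 - (-181)) / (6 - 3) = -35
p[4,5,6,7] = (-415 - (-286)) / (7 - 4) = -43
p[3,4,5,6,7] = (-43 - (-35)) / (7 - 3) = -2
p(2) = -134 + (-309)·(-1) + (-181)·(-1)·(-2) + (-35)·(-1)·(-2)·(-3) + (-2)·(-1)·(-2)·(-3)·(-4) = -25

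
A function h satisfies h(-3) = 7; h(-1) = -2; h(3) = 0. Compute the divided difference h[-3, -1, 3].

5/6

h[-3,-1] = (-2 - 7) / (-1 - (-3)) = -9/2
h[-1,3] = (0 - (-2)) / (3 - (-1)) = 1/2
h[-3,-1,3] = (1/2 - (-9/2)) / (3 - (-3)) = 5/6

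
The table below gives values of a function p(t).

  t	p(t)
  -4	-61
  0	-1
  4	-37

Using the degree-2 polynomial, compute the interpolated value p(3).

-19

Using Newton's divided-difference form:
p[-4,0] = (-1 - (-61)) / (0 - (-4)) = 15
p[0,4] = (-37 - (-1)) / (4 - 0) = -9
p[-4,0,4] = (-9 - 15) / (4 - (-4)) = -3
p(3) = -61 + 15·(7) + (-3)·(7)·(3) = -19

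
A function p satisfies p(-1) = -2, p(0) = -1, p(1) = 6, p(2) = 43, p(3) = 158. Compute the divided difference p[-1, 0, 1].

p[-1,0] = (-1 - (-2)) / (0 - (-1)) = 1
p[0,1] = (6 - (-1)) / (1 - 0) = 7
p[-1,0,1] = (7 - 1) / (1 - (-1)) = 3

3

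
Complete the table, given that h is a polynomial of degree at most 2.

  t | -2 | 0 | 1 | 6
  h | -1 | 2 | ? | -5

5/2

The 3 known values determine h uniquely (degree ≤ 2).
Evaluate each Lagrange basis at t = 1:
L_0(1) = (1)·(-5)/[(-2)·(-8)] = -5/16
L_1(1) = (3)·(-5)/[(2)·(-6)] = 5/4
L_2(1) = (3)·(1)/[(8)·(6)] = 1/16
Sum: (-1)·(-5/16) + 2·(5/4) + (-5)·(1/16) = 5/2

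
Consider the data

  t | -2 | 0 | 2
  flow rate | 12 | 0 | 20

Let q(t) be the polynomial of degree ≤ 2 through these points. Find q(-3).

30

Evaluate each Lagrange basis at t = -3:
L_0(-3) = (-3)·(-5)/[(-2)·(-4)] = 15/8
L_1(-3) = (-1)·(-5)/[(2)·(-2)] = -5/4
L_2(-3) = (-1)·(-3)/[(4)·(2)] = 3/8
Sum: 12·(15/8) + 0 + 20·(3/8) = 30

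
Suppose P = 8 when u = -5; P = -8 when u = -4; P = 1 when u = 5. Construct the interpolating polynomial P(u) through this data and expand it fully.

P(u) = (17/10)u^2 - (7/10)u - 38

L_0(u) = (u + 4)(u - 5) / [10] = (1/10)u^2 - (1/10)u - 2
L_1(u) = (u + 5)(u - 5) / [-9] = -(1/9)u^2 + 25/9
L_2(u) = (u + 5)(u + 4) / [90] = (1/90)u^2 + (1/10)u + 2/9
P(u) = 8·L_0 + (-8)·L_1 + 1·L_2
  8·L_0(u) = (4/5)u^2 - (4/5)u - 16
  (-8)·L_1(u) = (8/9)u^2 - 200/9
  1·L_2(u) = (1/90)u^2 + (1/10)u + 2/9
Adding term by term: (17/10)u^2 - (7/10)u - 38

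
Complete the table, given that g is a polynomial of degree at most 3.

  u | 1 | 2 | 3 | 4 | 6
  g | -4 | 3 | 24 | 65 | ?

231

The 4 known values determine g uniquely (degree ≤ 3).
L_0(6) = (4)·(3)·(2)/[(-1)·(-2)·(-3)] = -4
L_1(6) = (5)·(3)·(2)/[(1)·(-1)·(-2)] = 15
L_2(6) = (5)·(4)·(2)/[(2)·(1)·(-1)] = -20
L_3(6) = (5)·(4)·(3)/[(3)·(2)·(1)] = 10
Sum: (-4)·(-4) + 3·(15) + 24·(-20) + 65·(10) = 231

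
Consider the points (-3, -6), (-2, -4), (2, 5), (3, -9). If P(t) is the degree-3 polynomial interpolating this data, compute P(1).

Using Newton's divided-difference form:
P[-3,-2] = (-4 - (-6)) / (-2 - (-3)) = 2
P[-2,2] = (5 - (-4)) / (2 - (-2)) = 9/4
P[2,3] = (-9 - 5) / (3 - 2) = -14
P[-3,-2,2] = (9/4 - 2) / (2 - (-3)) = 1/20
P[-2,2,3] = (-14 - 9/4) / (3 - (-2)) = -13/4
P[-3,-2,2,3] = (-13/4 - 1/20) / (3 - (-3)) = -11/20
P(1) = -6 + 2·(4) + (1/20)·(4)·(3) + (-11/20)·(4)·(3)·(-1) = 46/5

46/5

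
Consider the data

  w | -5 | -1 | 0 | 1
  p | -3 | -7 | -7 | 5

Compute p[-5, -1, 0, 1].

29/30

p[-5,-1] = (-7 - (-3)) / (-1 - (-5)) = -1
p[-1,0] = (-7 - (-7)) / (0 - (-1)) = 0
p[0,1] = (5 - (-7)) / (1 - 0) = 12
p[-5,-1,0] = (0 - (-1)) / (0 - (-5)) = 1/5
p[-1,0,1] = (12 - 0) / (1 - (-1)) = 6
p[-5,-1,0,1] = (6 - 1/5) / (1 - (-5)) = 29/30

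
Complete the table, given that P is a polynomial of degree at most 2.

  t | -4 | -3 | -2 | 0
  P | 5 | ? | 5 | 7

19/4

The 3 known values determine P uniquely (degree ≤ 2).
Evaluate each Lagrange basis at t = -3:
L_0(-3) = (-1)·(-3)/[(-2)·(-4)] = 3/8
L_1(-3) = (1)·(-3)/[(2)·(-2)] = 3/4
L_2(-3) = (1)·(-1)/[(4)·(2)] = -1/8
Sum: 5·(3/8) + 5·(3/4) + 7·(-1/8) = 19/4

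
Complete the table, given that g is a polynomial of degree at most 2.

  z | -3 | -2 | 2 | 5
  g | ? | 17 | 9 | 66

34

The 3 known values determine g uniquely (degree ≤ 2).
Evaluate each Lagrange basis at z = -3:
L_0(-3) = (-5)·(-8)/[(-4)·(-7)] = 10/7
L_1(-3) = (-1)·(-8)/[(4)·(-3)] = -2/3
L_2(-3) = (-1)·(-5)/[(7)·(3)] = 5/21
Sum: 17·(10/7) + 9·(-2/3) + 66·(5/21) = 34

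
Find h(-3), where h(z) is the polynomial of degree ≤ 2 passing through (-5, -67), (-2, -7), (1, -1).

-21

Using Newton's divided-difference form:
h[-5,-2] = (-7 - (-67)) / (-2 - (-5)) = 20
h[-2,1] = (-1 - (-7)) / (1 - (-2)) = 2
h[-5,-2,1] = (2 - 20) / (1 - (-5)) = -3
h(-3) = -67 + 20·(2) + (-3)·(2)·(-1) = -21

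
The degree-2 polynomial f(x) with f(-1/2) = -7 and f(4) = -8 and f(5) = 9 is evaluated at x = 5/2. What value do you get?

-718/33

Evaluate each Lagrange basis at x = 5/2:
L_0(5/2) = (-3/2)·(-5/2)/[(-9/2)·(-11/2)] = 5/33
L_1(5/2) = (3)·(-5/2)/[(9/2)·(-1)] = 5/3
L_2(5/2) = (3)·(-3/2)/[(11/2)·(1)] = -9/11
Sum: (-7)·(5/33) + (-8)·(5/3) + 9·(-9/11) = -718/33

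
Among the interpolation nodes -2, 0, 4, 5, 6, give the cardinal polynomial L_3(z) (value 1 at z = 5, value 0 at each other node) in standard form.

L_3(z) = (z + 2)z(z - 4)(z - 6) / [(7)·(5)·(1)·(-1)]
       = (z^4 - 8z^3 + 4z^2 + 48z) / (-35)

L_3(z) = -(1/35)z^4 + (8/35)z^3 - (4/35)z^2 - (48/35)z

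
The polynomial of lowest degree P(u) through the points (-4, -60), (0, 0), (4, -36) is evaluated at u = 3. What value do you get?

L_0(3) = (3)·(-1)/[(-4)·(-8)] = -3/32
L_1(3) = (7)·(-1)/[(4)·(-4)] = 7/16
L_2(3) = (7)·(3)/[(8)·(4)] = 21/32
Sum: (-60)·(-3/32) + 0 + (-36)·(21/32) = -18

-18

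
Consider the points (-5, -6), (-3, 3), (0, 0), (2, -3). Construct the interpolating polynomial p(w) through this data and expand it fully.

p(w) = (1/7)w^3 + (3/70)w^2 - (151/70)w

L_0(w) = (w + 3)w(w - 2) / [-70] = -(1/70)w^3 - (1/70)w^2 + (3/35)w
L_1(w) = (w + 5)w(w - 2) / [30] = (1/30)w^3 + (1/10)w^2 - (1/3)w
L_2(w) = (w + 5)(w + 3)(w - 2) / [-30] = -(1/30)w^3 - (1/5)w^2 + (1/30)w + 1
L_3(w) = (w + 5)(w + 3)w / [70] = (1/70)w^3 + (4/35)w^2 + (3/14)w
p(w) = (-6)·L_0 + 3·L_1 + 0·L_2 + (-3)·L_3
  (-6)·L_0(w) = (3/35)w^3 + (3/35)w^2 - (18/35)w
  3·L_1(w) = (1/10)w^3 + (3/10)w^2 - w
  0·L_2(w) = 0
  (-3)·L_3(w) = -(3/70)w^3 - (12/35)w^2 - (9/14)w
Adding term by term: (1/7)w^3 + (3/70)w^2 - (151/70)w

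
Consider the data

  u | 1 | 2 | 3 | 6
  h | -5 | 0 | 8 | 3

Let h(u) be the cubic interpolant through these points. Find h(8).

L_0(8) = (6)·(5)·(2)/[(-1)·(-2)·(-5)] = -6
L_1(8) = (7)·(5)·(2)/[(1)·(-1)·(-4)] = 35/2
L_2(8) = (7)·(6)·(2)/[(2)·(1)·(-3)] = -14
L_3(8) = (7)·(6)·(5)/[(5)·(4)·(3)] = 7/2
Sum: (-5)·(-6) + 0 + 8·(-14) + 3·(7/2) = -143/2

-143/2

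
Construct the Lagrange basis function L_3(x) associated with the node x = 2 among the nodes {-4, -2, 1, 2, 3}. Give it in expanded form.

L_3(x) = (x + 4)(x + 2)(x - 1)(x - 3) / [(6)·(4)·(1)·(-1)]
       = (x^4 + 2x^3 - 13x^2 - 14x + 24) / (-24)

L_3(x) = -(1/24)x^4 - (1/12)x^3 + (13/24)x^2 + (7/12)x - 1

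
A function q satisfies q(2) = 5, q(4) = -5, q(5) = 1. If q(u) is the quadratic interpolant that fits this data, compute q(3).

-11/3

Using Newton's divided-difference form:
q[2,4] = (-5 - 5) / (4 - 2) = -5
q[4,5] = (1 - (-5)) / (5 - 4) = 6
q[2,4,5] = (6 - (-5)) / (5 - 2) = 11/3
q(3) = 5 + (-5)·(1) + (11/3)·(1)·(-1) = -11/3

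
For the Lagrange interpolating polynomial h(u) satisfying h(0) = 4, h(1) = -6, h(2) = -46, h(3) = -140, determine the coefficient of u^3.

The leading coefficient equals the top divided difference h[0,1,2,3].
h[0,1] = (-6 - 4) / (1 - 0) = -10
h[1,2] = (-46 - (-6)) / (2 - 1) = -40
h[2,3] = (-140 - (-46)) / (3 - 2) = -94
h[0,1,2] = (-40 - (-10)) / (2 - 0) = -15
h[1,2,3] = (-94 - (-40)) / (3 - 1) = -27
h[0,1,2,3] = (-27 - (-15)) / (3 - 0) = -4

-4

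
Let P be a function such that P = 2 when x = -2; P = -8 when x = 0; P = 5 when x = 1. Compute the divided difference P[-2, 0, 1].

P[-2,0] = (-8 - 2) / (0 - (-2)) = -5
P[0,1] = (5 - (-8)) / (1 - 0) = 13
P[-2,0,1] = (13 - (-5)) / (1 - (-2)) = 6

6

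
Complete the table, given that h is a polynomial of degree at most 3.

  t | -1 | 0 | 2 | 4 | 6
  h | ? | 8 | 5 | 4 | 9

The 4 known values determine h uniquely (degree ≤ 3).
L_0(-1) = (-3)·(-5)·(-7)/[(-2)·(-4)·(-6)] = 35/16
L_1(-1) = (-1)·(-5)·(-7)/[(2)·(-2)·(-4)] = -35/16
L_2(-1) = (-1)·(-3)·(-7)/[(4)·(2)·(-2)] = 21/16
L_3(-1) = (-1)·(-3)·(-5)/[(6)·(4)·(2)] = -5/16
Sum: 8·(35/16) + 5·(-35/16) + 4·(21/16) + 9·(-5/16) = 9

9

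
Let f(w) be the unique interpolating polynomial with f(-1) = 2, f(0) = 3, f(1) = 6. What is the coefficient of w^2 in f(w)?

1

The leading coefficient equals the top divided difference f[-1,0,1].
f[-1,0] = (3 - 2) / (0 - (-1)) = 1
f[0,1] = (6 - 3) / (1 - 0) = 3
f[-1,0,1] = (3 - 1) / (1 - (-1)) = 1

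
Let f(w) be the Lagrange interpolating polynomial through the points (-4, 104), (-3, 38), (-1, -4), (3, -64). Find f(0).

Evaluate each Lagrange basis at w = 0:
L_0(0) = (3)·(1)·(-3)/[(-1)·(-3)·(-7)] = 3/7
L_1(0) = (4)·(1)·(-3)/[(1)·(-2)·(-6)] = -1
L_2(0) = (4)·(3)·(-3)/[(3)·(2)·(-4)] = 3/2
L_3(0) = (4)·(3)·(1)/[(7)·(6)·(4)] = 1/14
Sum: 104·(3/7) + 38·(-1) + (-4)·(3/2) + (-64)·(1/14) = -4

-4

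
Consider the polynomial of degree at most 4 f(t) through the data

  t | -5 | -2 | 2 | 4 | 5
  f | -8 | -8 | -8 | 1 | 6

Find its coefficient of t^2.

49/60

L_0(t) = (t + 2)(t - 2)(t - 4)(t - 5) / [1890] = (1/1890)t^4 - (1/210)t^3 + (8/945)t^2 + (2/105)t - 8/189
L_1(t) = (t + 5)(t - 2)(t - 4)(t - 5) / [-504] = -(1/504)t^4 + (1/84)t^3 + (17/504)t^2 - (25/84)t + 25/63
L_2(t) = (t + 5)(t + 2)(t - 4)(t - 5) / [168] = (1/168)t^4 - (1/84)t^3 - (11/56)t^2 + (25/84)t + 25/21
L_3(t) = (t + 5)(t + 2)(t - 2)(t - 5) / [-108] = -(1/108)t^4 + (29/108)t^2 - 25/27
L_4(t) = (t + 5)(t + 2)(t - 2)(t - 4) / [210] = (1/210)t^4 + (1/210)t^3 - (4/35)t^2 - (2/105)t + 8/21
f(t) = (-8)·L_0 + (-8)·L_1 + (-8)·L_2 + 1·L_3 + 6·L_4
Only the coefficient of t^2 is needed; take it from each L_i and combine:
(-8)·(8/945) + (-8)·(17/504) + (-8)·(-11/56) + 1·(29/108) + 6·(-4/35) = 49/60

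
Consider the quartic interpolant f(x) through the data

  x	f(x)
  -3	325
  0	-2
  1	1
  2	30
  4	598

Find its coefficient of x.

2

Build the Lagrange basis polynomials:
L_0(x) = x(x - 1)(x - 2)(x - 4) / [420] = (1/420)x^4 - (1/60)x^3 + (1/30)x^2 - (2/105)x
L_1(x) = (x + 3)(x - 1)(x - 2)(x - 4) / [-24] = -(1/24)x^4 + (1/6)x^3 + (7/24)x^2 - (17/12)x + 1
L_2(x) = (x + 3)x(x - 2)(x - 4) / [12] = (1/12)x^4 - (1/4)x^3 - (5/6)x^2 + 2x
L_3(x) = (x + 3)x(x - 1)(x - 4) / [-20] = -(1/20)x^4 + (1/10)x^3 + (11/20)x^2 - (3/5)x
L_4(x) = (x + 3)x(x - 1)(x - 2) / [168] = (1/168)x^4 - (1/24)x^2 + (1/28)x
f(x) = 325·L_0 + (-2)·L_1 + 1·L_2 + 30·L_3 + 598·L_4
Only the coefficient of x is needed; take it from each L_i and combine:
325·(-2/105) + (-2)·(-17/12) + 1·(2) + 30·(-3/5) + 598·(1/28) = 2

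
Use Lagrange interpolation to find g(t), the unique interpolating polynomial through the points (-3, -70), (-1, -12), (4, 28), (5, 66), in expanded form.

g(t) = t^3 - 3t^2 + 4t - 4

Build the Lagrange basis polynomials:
L_0(t) = (t + 1)(t - 4)(t - 5) / [-112] = -(1/112)t^3 + (1/14)t^2 - (11/112)t - 5/28
L_1(t) = (t + 3)(t - 4)(t - 5) / [60] = (1/60)t^3 - (1/10)t^2 - (7/60)t + 1
L_2(t) = (t + 3)(t + 1)(t - 5) / [-35] = -(1/35)t^3 + (1/35)t^2 + (17/35)t + 3/7
L_3(t) = (t + 3)(t + 1)(t - 4) / [48] = (1/48)t^3 - (13/48)t - 1/4
g(t) = (-70)·L_0 + (-12)·L_1 + 28·L_2 + 66·L_3
  (-70)·L_0(t) = (5/8)t^3 - 5t^2 + (55/8)t + 25/2
  (-12)·L_1(t) = -(1/5)t^3 + (6/5)t^2 + (7/5)t - 12
  28·L_2(t) = -(4/5)t^3 + (4/5)t^2 + (68/5)t + 12
  66·L_3(t) = (11/8)t^3 - (143/8)t - 33/2
Adding term by term: t^3 - 3t^2 + 4t - 4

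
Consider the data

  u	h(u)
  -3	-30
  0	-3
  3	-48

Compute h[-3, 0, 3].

-4

h[-3,0] = (-3 - (-30)) / (0 - (-3)) = 9
h[0,3] = (-48 - (-3)) / (3 - 0) = -15
h[-3,0,3] = (-15 - 9) / (3 - (-3)) = -4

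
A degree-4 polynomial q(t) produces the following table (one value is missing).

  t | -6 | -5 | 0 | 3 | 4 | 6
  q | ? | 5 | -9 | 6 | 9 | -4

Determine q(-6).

The 5 known values determine q uniquely (degree ≤ 4).
Evaluate each Lagrange basis at t = -6:
L_0(-6) = (-6)·(-9)·(-10)·(-12)/[(-5)·(-8)·(-9)·(-11)] = 18/11
L_1(-6) = (-1)·(-9)·(-10)·(-12)/[(5)·(-3)·(-4)·(-6)] = -3
L_2(-6) = (-1)·(-6)·(-10)·(-12)/[(8)·(3)·(-1)·(-3)] = 10
L_3(-6) = (-1)·(-6)·(-9)·(-12)/[(9)·(4)·(1)·(-2)] = -9
L_4(-6) = (-1)·(-6)·(-9)·(-10)/[(11)·(6)·(3)·(2)] = 15/11
Sum: 5·(18/11) + (-9)·(-3) + 6·(10) + 9·(-9) + (-4)·(15/11) = 96/11

96/11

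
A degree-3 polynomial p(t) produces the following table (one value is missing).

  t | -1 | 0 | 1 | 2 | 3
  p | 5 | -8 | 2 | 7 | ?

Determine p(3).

-21

The 4 known values determine p uniquely (degree ≤ 3).
Evaluate each Lagrange basis at t = 3:
L_0(3) = (3)·(2)·(1)/[(-1)·(-2)·(-3)] = -1
L_1(3) = (4)·(2)·(1)/[(1)·(-1)·(-2)] = 4
L_2(3) = (4)·(3)·(1)/[(2)·(1)·(-1)] = -6
L_3(3) = (4)·(3)·(2)/[(3)·(2)·(1)] = 4
Sum: 5·(-1) + (-8)·(4) + 2·(-6) + 7·(4) = -21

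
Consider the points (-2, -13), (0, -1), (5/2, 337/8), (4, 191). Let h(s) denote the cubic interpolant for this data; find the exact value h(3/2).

Evaluate each Lagrange basis at s = 3/2:
L_0(3/2) = (3/2)·(-1)·(-5/2)/[(-2)·(-9/2)·(-6)] = -5/72
L_1(3/2) = (7/2)·(-1)·(-5/2)/[(2)·(-5/2)·(-4)] = 7/16
L_2(3/2) = (7/2)·(3/2)·(-5/2)/[(9/2)·(5/2)·(-3/2)] = 7/9
L_3(3/2) = (7/2)·(3/2)·(-1)/[(6)·(4)·(3/2)] = -7/48
Sum: (-13)·(-5/72) + (-1)·(7/16) + 337/8·(7/9) + 191·(-7/48) = 43/8

43/8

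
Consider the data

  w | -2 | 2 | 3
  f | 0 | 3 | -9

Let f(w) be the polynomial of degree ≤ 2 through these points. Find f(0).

117/10

L_0(0) = (-2)·(-3)/[(-4)·(-5)] = 3/10
L_1(0) = (2)·(-3)/[(4)·(-1)] = 3/2
L_2(0) = (2)·(-2)/[(5)·(1)] = -4/5
Sum: 0 + 3·(3/2) + (-9)·(-4/5) = 117/10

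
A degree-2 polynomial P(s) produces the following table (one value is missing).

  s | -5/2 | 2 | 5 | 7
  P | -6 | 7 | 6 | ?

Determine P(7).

The 3 known values determine P uniquely (degree ≤ 2).
Evaluate each Lagrange basis at s = 7:
L_0(7) = (5)·(2)/[(-9/2)·(-15/2)] = 8/27
L_1(7) = (19/2)·(2)/[(9/2)·(-3)] = -38/27
L_2(7) = (19/2)·(5)/[(15/2)·(3)] = 19/9
Sum: (-6)·(8/27) + 7·(-38/27) + 6·(19/9) = 28/27

28/27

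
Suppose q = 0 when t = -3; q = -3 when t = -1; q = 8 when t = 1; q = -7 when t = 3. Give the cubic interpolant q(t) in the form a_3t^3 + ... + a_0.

L_0(t) = (t + 1)(t - 1)(t - 3) / [-48] = -(1/48)t^3 + (1/16)t^2 + (1/48)t - 1/16
L_1(t) = (t + 3)(t - 1)(t - 3) / [16] = (1/16)t^3 - (1/16)t^2 - (9/16)t + 9/16
L_2(t) = (t + 3)(t + 1)(t - 3) / [-16] = -(1/16)t^3 - (1/16)t^2 + (9/16)t + 9/16
L_3(t) = (t + 3)(t + 1)(t - 1) / [48] = (1/48)t^3 + (1/16)t^2 - (1/48)t - 1/16
q(t) = 0·L_0 + (-3)·L_1 + 8·L_2 + (-7)·L_3
  0·L_0(t) = 0
  (-3)·L_1(t) = -(3/16)t^3 + (3/16)t^2 + (27/16)t - 27/16
  8·L_2(t) = -(1/2)t^3 - (1/2)t^2 + (9/2)t + 9/2
  (-7)·L_3(t) = -(7/48)t^3 - (7/16)t^2 + (7/48)t + 7/16
Adding term by term: -(5/6)t^3 - (3/4)t^2 + (19/3)t + 13/4

q(t) = -(5/6)t^3 - (3/4)t^2 + (19/3)t + 13/4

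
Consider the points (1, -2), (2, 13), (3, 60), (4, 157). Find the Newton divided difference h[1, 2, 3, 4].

3

h[1,2] = (13 - (-2)) / (2 - 1) = 15
h[2,3] = (60 - 13) / (3 - 2) = 47
h[3,4] = (157 - 60) / (4 - 3) = 97
h[1,2,3] = (47 - 15) / (3 - 1) = 16
h[2,3,4] = (97 - 47) / (4 - 2) = 25
h[1,2,3,4] = (25 - 16) / (4 - 1) = 3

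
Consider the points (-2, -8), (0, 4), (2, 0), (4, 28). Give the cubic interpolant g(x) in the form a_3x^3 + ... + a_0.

Newton's divided differences:
g[-2,0] = (4 - (-8)) / (0 - (-2)) = 6
g[0,2] = (0 - 4) / (2 - 0) = -2
g[2,4] = (28 - 0) / (4 - 2) = 14
g[-2,0,2] = (-2 - 6) / (2 - (-2)) = -2
g[0,2,4] = (14 - (-2)) / (4 - 0) = 4
g[-2,0,2,4] = (4 - (-2)) / (4 - (-2)) = 1
g(x) = -8 + 6·(x + 2) + (-2)·(x + 2)x + 1·(x + 2)x(x - 2)
Expanding: g(x) = x^3 - 2x^2 - 2x + 4

g(x) = x^3 - 2x^2 - 2x + 4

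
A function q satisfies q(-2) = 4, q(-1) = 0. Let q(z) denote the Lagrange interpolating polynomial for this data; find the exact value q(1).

-8

L_0(1) = (2)/[(-1)] = -2
L_1(1) = (3)/[(1)] = 3
Sum: 4·(-2) + 0 = -8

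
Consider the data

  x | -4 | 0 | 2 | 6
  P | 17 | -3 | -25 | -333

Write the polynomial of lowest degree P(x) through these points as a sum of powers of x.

Newton's divided differences:
P[-4,0] = (-3 - 17) / (0 - (-4)) = -5
P[0,2] = (-25 - (-3)) / (2 - 0) = -11
P[2,6] = (-333 - (-25)) / (6 - 2) = -77
P[-4,0,2] = (-11 - (-5)) / (2 - (-4)) = -1
P[0,2,6] = (-77 - (-11)) / (6 - 0) = -11
P[-4,0,2,6] = (-11 - (-1)) / (6 - (-4)) = -1
P(x) = 17 + (-5)·(x + 4) + (-1)·(x + 4)x + (-1)·(x + 4)x(x - 2)
Expanding: P(x) = -x^3 - 3x^2 - x - 3

P(x) = -x^3 - 3x^2 - x - 3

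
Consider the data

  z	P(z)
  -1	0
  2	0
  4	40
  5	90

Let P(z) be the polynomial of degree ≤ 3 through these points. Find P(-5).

Using Newton's divided-difference form:
P[-1,2] = (0 - 0) / (2 - (-1)) = 0
P[2,4] = (40 - 0) / (4 - 2) = 20
P[4,5] = (90 - 40) / (5 - 4) = 50
P[-1,2,4] = (20 - 0) / (4 - (-1)) = 4
P[2,4,5] = (50 - 20) / (5 - 2) = 10
P[-1,2,4,5] = (10 - 4) / (5 - (-1)) = 1
P(-5) = 0 + 0·(-4) + 4·(-4)·(-7) + 1·(-4)·(-7)·(-9) = -140

-140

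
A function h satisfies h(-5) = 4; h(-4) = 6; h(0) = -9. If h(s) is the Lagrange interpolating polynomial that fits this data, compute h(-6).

Evaluate each Lagrange basis at s = -6:
L_0(-6) = (-2)·(-6)/[(-1)·(-5)] = 12/5
L_1(-6) = (-1)·(-6)/[(1)·(-4)] = -3/2
L_2(-6) = (-1)·(-2)/[(5)·(4)] = 1/10
Sum: 4·(12/5) + 6·(-3/2) + (-9)·(1/10) = -3/10

-3/10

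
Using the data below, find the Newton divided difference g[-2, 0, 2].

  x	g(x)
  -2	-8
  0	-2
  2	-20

-3

g[-2,0] = (-2 - (-8)) / (0 - (-2)) = 3
g[0,2] = (-20 - (-2)) / (2 - 0) = -9
g[-2,0,2] = (-9 - 3) / (2 - (-2)) = -3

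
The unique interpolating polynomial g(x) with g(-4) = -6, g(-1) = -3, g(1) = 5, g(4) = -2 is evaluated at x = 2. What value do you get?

33/5

Using Newton's divided-difference form:
g[-4,-1] = (-3 - (-6)) / (-1 - (-4)) = 1
g[-1,1] = (5 - (-3)) / (1 - (-1)) = 4
g[1,4] = (-2 - 5) / (4 - 1) = -7/3
g[-4,-1,1] = (4 - 1) / (1 - (-4)) = 3/5
g[-1,1,4] = (-7/3 - 4) / (4 - (-1)) = -19/15
g[-4,-1,1,4] = (-19/15 - 3/5) / (4 - (-4)) = -7/30
g(2) = -6 + 1·(6) + (3/5)·(6)·(3) + (-7/30)·(6)·(3)·(1) = 33/5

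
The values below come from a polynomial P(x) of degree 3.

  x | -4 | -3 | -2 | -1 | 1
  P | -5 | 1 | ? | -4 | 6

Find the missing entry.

The 4 known values determine P uniquely (degree ≤ 3).
Evaluate each Lagrange basis at x = -2:
L_0(-2) = (1)·(-1)·(-3)/[(-1)·(-3)·(-5)] = -1/5
L_1(-2) = (2)·(-1)·(-3)/[(1)·(-2)·(-4)] = 3/4
L_2(-2) = (2)·(1)·(-3)/[(3)·(2)·(-2)] = 1/2
L_3(-2) = (2)·(1)·(-1)/[(5)·(4)·(2)] = -1/20
Sum: (-5)·(-1/5) + 1·(3/4) + (-4)·(1/2) + 6·(-1/20) = -11/20

-11/20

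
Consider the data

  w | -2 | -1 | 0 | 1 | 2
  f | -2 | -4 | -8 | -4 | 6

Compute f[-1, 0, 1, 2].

-1/3

f[-1,0] = (-8 - (-4)) / (0 - (-1)) = -4
f[0,1] = (-4 - (-8)) / (1 - 0) = 4
f[1,2] = (6 - (-4)) / (2 - 1) = 10
f[-1,0,1] = (4 - (-4)) / (1 - (-1)) = 4
f[0,1,2] = (10 - 4) / (2 - 0) = 3
f[-1,0,1,2] = (3 - 4) / (2 - (-1)) = -1/3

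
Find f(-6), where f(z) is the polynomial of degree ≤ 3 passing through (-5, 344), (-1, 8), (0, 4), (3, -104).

Evaluate each Lagrange basis at z = -6:
L_0(-6) = (-5)·(-6)·(-9)/[(-4)·(-5)·(-8)] = 27/16
L_1(-6) = (-1)·(-6)·(-9)/[(4)·(-1)·(-4)] = -27/8
L_2(-6) = (-1)·(-5)·(-9)/[(5)·(1)·(-3)] = 3
L_3(-6) = (-1)·(-5)·(-6)/[(8)·(4)·(3)] = -5/16
Sum: 344·(27/16) + 8·(-27/8) + 4·(3) + (-104)·(-5/16) = 598

598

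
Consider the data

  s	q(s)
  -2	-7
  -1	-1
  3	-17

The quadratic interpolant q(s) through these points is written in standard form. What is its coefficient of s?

L_0(s) = (s + 1)(s - 3) / [5] = (1/5)s^2 - (2/5)s - 3/5
L_1(s) = (s + 2)(s - 3) / [-4] = -(1/4)s^2 + (1/4)s + 3/2
L_2(s) = (s + 2)(s + 1) / [20] = (1/20)s^2 + (3/20)s + 1/10
q(s) = (-7)·L_0 + (-1)·L_1 + (-17)·L_2
Only the coefficient of s is needed; take it from each L_i and combine:
(-7)·(-2/5) + (-1)·(1/4) + (-17)·(3/20) = 0

0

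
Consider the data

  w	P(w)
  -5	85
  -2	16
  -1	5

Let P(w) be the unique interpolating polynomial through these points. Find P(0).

L_0(0) = (2)·(1)/[(-3)·(-4)] = 1/6
L_1(0) = (5)·(1)/[(3)·(-1)] = -5/3
L_2(0) = (5)·(2)/[(4)·(1)] = 5/2
Sum: 85·(1/6) + 16·(-5/3) + 5·(5/2) = 0

0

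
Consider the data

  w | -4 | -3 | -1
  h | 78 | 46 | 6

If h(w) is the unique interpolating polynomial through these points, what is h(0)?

Evaluate each Lagrange basis at w = 0:
L_0(0) = (3)·(1)/[(-1)·(-3)] = 1
L_1(0) = (4)·(1)/[(1)·(-2)] = -2
L_2(0) = (4)·(3)/[(3)·(2)] = 2
Sum: 78·(1) + 46·(-2) + 6·(2) = -2

-2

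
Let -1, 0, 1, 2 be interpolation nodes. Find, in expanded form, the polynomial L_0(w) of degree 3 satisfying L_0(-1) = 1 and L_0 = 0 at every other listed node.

L_0(w) = -(1/6)w^3 + (1/2)w^2 - (1/3)w

L_0(w) = w(w - 1)(w - 2) / [(-1)·(-2)·(-3)]
       = (w^3 - 3w^2 + 2w) / (-6)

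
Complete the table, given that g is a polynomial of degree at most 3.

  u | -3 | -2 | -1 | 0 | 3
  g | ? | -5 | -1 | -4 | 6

The 4 known values determine g uniquely (degree ≤ 3).
Evaluate each Lagrange basis at u = -3:
L_0(-3) = (-2)·(-3)·(-6)/[(-1)·(-2)·(-5)] = 18/5
L_1(-3) = (-1)·(-3)·(-6)/[(1)·(-1)·(-4)] = -9/2
L_2(-3) = (-1)·(-2)·(-6)/[(2)·(1)·(-3)] = 2
L_3(-3) = (-1)·(-2)·(-3)/[(5)·(4)·(3)] = -1/10
Sum: (-5)·(18/5) + (-1)·(-9/2) + (-4)·(2) + 6·(-1/10) = -221/10

-221/10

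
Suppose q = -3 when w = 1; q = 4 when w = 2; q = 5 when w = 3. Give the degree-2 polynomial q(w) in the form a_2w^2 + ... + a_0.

q(w) = -3w^2 + 16w - 16

Newton's divided differences:
q[1,2] = (4 - (-3)) / (2 - 1) = 7
q[2,3] = (5 - 4) / (3 - 2) = 1
q[1,2,3] = (1 - 7) / (3 - 1) = -3
q(w) = -3 + 7·(w - 1) + (-3)·(w - 1)(w - 2)
Expanding: q(w) = -3w^2 + 16w - 16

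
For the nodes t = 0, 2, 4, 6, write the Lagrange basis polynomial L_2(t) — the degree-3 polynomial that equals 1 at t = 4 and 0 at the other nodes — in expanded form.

L_2(t) = t(t - 2)(t - 6) / [(4)·(2)·(-2)]
       = (t^3 - 8t^2 + 12t) / (-16)

L_2(t) = -(1/16)t^3 + (1/2)t^2 - (3/4)t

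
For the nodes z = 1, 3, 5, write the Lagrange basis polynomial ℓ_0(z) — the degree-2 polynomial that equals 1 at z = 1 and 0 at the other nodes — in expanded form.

ℓ_0(z) = (1/8)z^2 - z + 15/8

ℓ_0(z) = (z - 3)(z - 5) / [(-2)·(-4)]
       = (z^2 - 8z + 15) / (8)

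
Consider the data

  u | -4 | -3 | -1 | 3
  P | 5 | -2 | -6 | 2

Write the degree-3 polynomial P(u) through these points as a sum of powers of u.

P(u) = -(1/7)u^3 + (11/21)u^2 + (41/21)u - 33/7

L_0(u) = (u + 3)(u + 1)(u - 3) / [-21] = -(1/21)u^3 - (1/21)u^2 + (3/7)u + 3/7
L_1(u) = (u + 4)(u + 1)(u - 3) / [12] = (1/12)u^3 + (1/6)u^2 - (11/12)u - 1
L_2(u) = (u + 4)(u + 3)(u - 3) / [-24] = -(1/24)u^3 - (1/6)u^2 + (3/8)u + 3/2
L_3(u) = (u + 4)(u + 3)(u + 1) / [168] = (1/168)u^3 + (1/21)u^2 + (19/168)u + 1/14
P(u) = 5·L_0 + (-2)·L_1 + (-6)·L_2 + 2·L_3
  5·L_0(u) = -(5/21)u^3 - (5/21)u^2 + (15/7)u + 15/7
  (-2)·L_1(u) = -(1/6)u^3 - (1/3)u^2 + (11/6)u + 2
  (-6)·L_2(u) = (1/4)u^3 + u^2 - (9/4)u - 9
  2·L_3(u) = (1/84)u^3 + (2/21)u^2 + (19/84)u + 1/7
Adding term by term: -(1/7)u^3 + (11/21)u^2 + (41/21)u - 33/7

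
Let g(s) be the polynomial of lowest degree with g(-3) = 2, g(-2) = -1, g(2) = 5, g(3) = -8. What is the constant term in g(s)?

Build the Lagrange basis polynomials:
L_0(s) = (s + 2)(s - 2)(s - 3) / [-30] = -(1/30)s^3 + (1/10)s^2 + (2/15)s - 2/5
L_1(s) = (s + 3)(s - 2)(s - 3) / [20] = (1/20)s^3 - (1/10)s^2 - (9/20)s + 9/10
L_2(s) = (s + 3)(s + 2)(s - 3) / [-20] = -(1/20)s^3 - (1/10)s^2 + (9/20)s + 9/10
L_3(s) = (s + 3)(s + 2)(s - 2) / [30] = (1/30)s^3 + (1/10)s^2 - (2/15)s - 2/5
g(s) = 2·L_0 + (-1)·L_1 + 5·L_2 + (-8)·L_3
Only the constant term is needed; take it from each L_i and combine:
2·(-2/5) + (-1)·(9/10) + 5·(9/10) + (-8)·(-2/5) = 6

6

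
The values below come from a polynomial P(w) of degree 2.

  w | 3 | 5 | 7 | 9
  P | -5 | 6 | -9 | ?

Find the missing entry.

The 3 known values determine P uniquely (degree ≤ 2).
L_0(9) = (4)·(2)/[(-2)·(-4)] = 1
L_1(9) = (6)·(2)/[(2)·(-2)] = -3
L_2(9) = (6)·(4)/[(4)·(2)] = 3
Sum: (-5)·(1) + 6·(-3) + (-9)·(3) = -50

-50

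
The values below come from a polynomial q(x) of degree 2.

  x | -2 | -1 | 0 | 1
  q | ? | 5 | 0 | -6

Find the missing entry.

9

The 3 known values determine q uniquely (degree ≤ 2).
L_0(-2) = (-2)·(-3)/[(-1)·(-2)] = 3
L_1(-2) = (-1)·(-3)/[(1)·(-1)] = -3
L_2(-2) = (-1)·(-2)/[(2)·(1)] = 1
Sum: 5·(3) + 0 + (-6)·(1) = 9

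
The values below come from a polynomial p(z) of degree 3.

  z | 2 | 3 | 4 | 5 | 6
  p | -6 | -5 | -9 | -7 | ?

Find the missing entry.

12

The 4 known values determine p uniquely (degree ≤ 3).
L_0(6) = (3)·(2)·(1)/[(-1)·(-2)·(-3)] = -1
L_1(6) = (4)·(2)·(1)/[(1)·(-1)·(-2)] = 4
L_2(6) = (4)·(3)·(1)/[(2)·(1)·(-1)] = -6
L_3(6) = (4)·(3)·(2)/[(3)·(2)·(1)] = 4
Sum: (-6)·(-1) + (-5)·(4) + (-9)·(-6) + (-7)·(4) = 12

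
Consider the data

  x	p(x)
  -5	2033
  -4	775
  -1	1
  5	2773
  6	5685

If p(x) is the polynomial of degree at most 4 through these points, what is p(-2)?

Using Newton's divided-difference form:
p[-5,-4] = (775 - 2033) / (-4 - (-5)) = -1258
p[-4,-1] = (1 - 775) / (-1 - (-4)) = -258
p[-1,5] = (2773 - 1) / (5 - (-1)) = 462
p[5,6] = (5685 - 2773) / (6 - 5) = 2912
p[-5,-4,-1] = (-258 - (-1258)) / (-1 - (-5)) = 250
p[-4,-1,5] = (462 - (-258)) / (5 - (-4)) = 80
p[-1,5,6] = (2912 - 462) / (6 - (-1)) = 350
p[-5,-4,-1,5] = (80 - 250) / (5 - (-5)) = -17
p[-4,-1,5,6] = (350 - 80) / (6 - (-4)) = 27
p[-5,-4,-1,5,6] = (27 - (-17)) / (6 - (-5)) = 4
p(-2) = 2033 + (-1258)·(3) + 250·(3)·(2) + (-17)·(3)·(2)·(-1) + 4·(3)·(2)·(-1)·(-7) = 29

29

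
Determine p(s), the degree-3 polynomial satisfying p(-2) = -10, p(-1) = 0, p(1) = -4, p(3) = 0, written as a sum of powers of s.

Newton's divided differences:
p[-2,-1] = (0 - (-10)) / (-1 - (-2)) = 10
p[-1,1] = (-4 - 0) / (1 - (-1)) = -2
p[1,3] = (0 - (-4)) / (3 - 1) = 2
p[-2,-1,1] = (-2 - 10) / (1 - (-2)) = -4
p[-1,1,3] = (2 - (-2)) / (3 - (-1)) = 1
p[-2,-1,1,3] = (1 - (-4)) / (3 - (-2)) = 1
p(s) = -10 + 10·(s + 2) + (-4)·(s + 2)(s + 1) + 1·(s + 2)(s + 1)(s - 1)
Expanding: p(s) = s^3 - 2s^2 - 3s

p(s) = s^3 - 2s^2 - 3s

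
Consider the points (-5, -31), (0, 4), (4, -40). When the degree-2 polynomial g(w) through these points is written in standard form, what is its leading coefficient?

-2

The leading coefficient equals the top divided difference g[-5,0,4].
g[-5,0] = (4 - (-31)) / (0 - (-5)) = 7
g[0,4] = (-40 - 4) / (4 - 0) = -11
g[-5,0,4] = (-11 - 7) / (4 - (-5)) = -2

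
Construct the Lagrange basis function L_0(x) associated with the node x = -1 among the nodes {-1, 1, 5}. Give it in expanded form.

L_0(x) = (x - 1)(x - 5) / [(-2)·(-6)]
       = (x^2 - 6x + 5) / (12)

L_0(x) = (1/12)x^2 - (1/2)x + 5/12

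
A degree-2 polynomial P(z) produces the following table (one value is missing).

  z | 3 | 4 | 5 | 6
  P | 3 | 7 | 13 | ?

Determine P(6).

21

The 3 known values determine P uniquely (degree ≤ 2).
L_0(6) = (2)·(1)/[(-1)·(-2)] = 1
L_1(6) = (3)·(1)/[(1)·(-1)] = -3
L_2(6) = (3)·(2)/[(2)·(1)] = 3
Sum: 3·(1) + 7·(-3) + 13·(3) = 21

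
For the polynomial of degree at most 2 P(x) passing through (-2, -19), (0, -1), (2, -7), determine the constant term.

-1

L_0(x) = x(x - 2) / [8] = (1/8)x^2 - (1/4)x
L_1(x) = (x + 2)(x - 2) / [-4] = -(1/4)x^2 + 1
L_2(x) = (x + 2)x / [8] = (1/8)x^2 + (1/4)x
P(x) = (-19)·L_0 + (-1)·L_1 + (-7)·L_2
Only the constant term is needed; take it from each L_i and combine:
(-19)·(0) + (-1)·(1) + (-7)·(0) = -1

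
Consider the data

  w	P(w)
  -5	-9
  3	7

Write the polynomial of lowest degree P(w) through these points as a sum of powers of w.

P(w) = 2w + 1

L_0(w) = (w - 3) / [-8] = -(1/8)w + 3/8
L_1(w) = (w + 5) / [8] = (1/8)w + 5/8
P(w) = (-9)·L_0 + 7·L_1
  (-9)·L_0(w) = (9/8)w - 27/8
  7·L_1(w) = (7/8)w + 35/8
Adding term by term: 2w + 1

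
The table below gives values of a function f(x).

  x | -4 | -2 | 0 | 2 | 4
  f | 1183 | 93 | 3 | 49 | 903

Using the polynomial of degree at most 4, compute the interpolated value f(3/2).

Using Newton's divided-difference form:
f[-4,-2] = (93 - 1183) / (-2 - (-4)) = -545
f[-2,0] = (3 - 93) / (0 - (-2)) = -45
f[0,2] = (49 - 3) / (2 - 0) = 23
f[2,4] = (903 - 49) / (4 - 2) = 427
f[-4,-2,0] = (-45 - (-545)) / (0 - (-4)) = 125
f[-2,0,2] = (23 - (-45)) / (2 - (-2)) = 17
f[0,2,4] = (427 - 23) / (4 - 0) = 101
f[-4,-2,0,2] = (17 - 125) / (2 - (-4)) = -18
f[-2,0,2,4] = (101 - 17) / (4 - (-2)) = 14
f[-4,-2,0,2,4] = (14 - (-18)) / (4 - (-4)) = 4
f(3/2) = 1183 + (-545)·(11/2) + 125·(11/2)·(7/2) + (-18)·(11/2)·(7/2)·(3/2) + 4·(11/2)·(7/2)·(3/2)·(-1/2) = 57/4

57/4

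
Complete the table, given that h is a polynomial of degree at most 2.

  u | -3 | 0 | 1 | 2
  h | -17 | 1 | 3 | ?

3

The 3 known values determine h uniquely (degree ≤ 2).
Evaluate each Lagrange basis at u = 2:
L_0(2) = (2)·(1)/[(-3)·(-4)] = 1/6
L_1(2) = (5)·(1)/[(3)·(-1)] = -5/3
L_2(2) = (5)·(2)/[(4)·(1)] = 5/2
Sum: (-17)·(1/6) + 1·(-5/3) + 3·(5/2) = 3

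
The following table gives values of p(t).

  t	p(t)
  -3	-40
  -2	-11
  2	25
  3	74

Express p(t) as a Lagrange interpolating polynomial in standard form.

p(t) = 2t^3 + 2t^2 + t - 1

Build the Lagrange basis polynomials:
L_0(t) = (t + 2)(t - 2)(t - 3) / [-30] = -(1/30)t^3 + (1/10)t^2 + (2/15)t - 2/5
L_1(t) = (t + 3)(t - 2)(t - 3) / [20] = (1/20)t^3 - (1/10)t^2 - (9/20)t + 9/10
L_2(t) = (t + 3)(t + 2)(t - 3) / [-20] = -(1/20)t^3 - (1/10)t^2 + (9/20)t + 9/10
L_3(t) = (t + 3)(t + 2)(t - 2) / [30] = (1/30)t^3 + (1/10)t^2 - (2/15)t - 2/5
p(t) = (-40)·L_0 + (-11)·L_1 + 25·L_2 + 74·L_3
  (-40)·L_0(t) = (4/3)t^3 - 4t^2 - (16/3)t + 16
  (-11)·L_1(t) = -(11/20)t^3 + (11/10)t^2 + (99/20)t - 99/10
  25·L_2(t) = -(5/4)t^3 - (5/2)t^2 + (45/4)t + 45/2
  74·L_3(t) = (37/15)t^3 + (37/5)t^2 - (148/15)t - 148/5
Adding term by term: 2t^3 + 2t^2 + t - 1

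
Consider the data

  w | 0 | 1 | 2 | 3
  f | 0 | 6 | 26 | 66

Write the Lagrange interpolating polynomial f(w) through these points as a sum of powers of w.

L_0(w) = (w - 1)(w - 2)(w - 3) / [-6] = -(1/6)w^3 + w^2 - (11/6)w + 1
L_1(w) = w(w - 2)(w - 3) / [2] = (1/2)w^3 - (5/2)w^2 + 3w
L_2(w) = w(w - 1)(w - 3) / [-2] = -(1/2)w^3 + 2w^2 - (3/2)w
L_3(w) = w(w - 1)(w - 2) / [6] = (1/6)w^3 - (1/2)w^2 + (1/3)w
f(w) = 0·L_0 + 6·L_1 + 26·L_2 + 66·L_3
  0·L_0(w) = 0
  6·L_1(w) = 3w^3 - 15w^2 + 18w
  26·L_2(w) = -13w^3 + 52w^2 - 39w
  66·L_3(w) = 11w^3 - 33w^2 + 22w
Adding term by term: w^3 + 4w^2 + w

f(w) = w^3 + 4w^2 + w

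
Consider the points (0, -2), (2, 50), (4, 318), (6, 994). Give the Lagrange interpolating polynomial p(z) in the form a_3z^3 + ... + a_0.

p(z) = 4z^3 + 3z^2 + 4z - 2

Build the Lagrange basis polynomials:
L_0(z) = (z - 2)(z - 4)(z - 6) / [-48] = -(1/48)z^3 + (1/4)z^2 - (11/12)z + 1
L_1(z) = z(z - 4)(z - 6) / [16] = (1/16)z^3 - (5/8)z^2 + (3/2)z
L_2(z) = z(z - 2)(z - 6) / [-16] = -(1/16)z^3 + (1/2)z^2 - (3/4)z
L_3(z) = z(z - 2)(z - 4) / [48] = (1/48)z^3 - (1/8)z^2 + (1/6)z
p(z) = (-2)·L_0 + 50·L_1 + 318·L_2 + 994·L_3
  (-2)·L_0(z) = (1/24)z^3 - (1/2)z^2 + (11/6)z - 2
  50·L_1(z) = (25/8)z^3 - (125/4)z^2 + 75z
  318·L_2(z) = -(159/8)z^3 + 159z^2 - (477/2)z
  994·L_3(z) = (497/24)z^3 - (497/4)z^2 + (497/3)z
Adding term by term: 4z^3 + 3z^2 + 4z - 2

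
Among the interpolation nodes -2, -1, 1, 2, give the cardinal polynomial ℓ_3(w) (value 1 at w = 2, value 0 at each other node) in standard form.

ℓ_3(w) = (1/12)w^3 + (1/6)w^2 - (1/12)w - 1/6

ℓ_3(w) = (w + 2)(w + 1)(w - 1) / [(4)·(3)·(1)]
       = (w^3 + 2w^2 - w - 2) / (12)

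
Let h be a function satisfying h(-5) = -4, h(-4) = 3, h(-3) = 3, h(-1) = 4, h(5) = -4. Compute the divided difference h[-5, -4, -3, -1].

11/12

h[-5,-4] = (3 - (-4)) / (-4 - (-5)) = 7
h[-4,-3] = (3 - 3) / (-3 - (-4)) = 0
h[-3,-1] = (4 - 3) / (-1 - (-3)) = 1/2
h[-5,-4,-3] = (0 - 7) / (-3 - (-5)) = -7/2
h[-4,-3,-1] = (1/2 - 0) / (-1 - (-4)) = 1/6
h[-5,-4,-3,-1] = (1/6 - (-7/2)) / (-1 - (-5)) = 11/12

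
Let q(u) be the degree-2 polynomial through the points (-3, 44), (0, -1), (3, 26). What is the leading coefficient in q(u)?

4

The leading coefficient equals the top divided difference q[-3,0,3].
q[-3,0] = (-1 - 44) / (0 - (-3)) = -15
q[0,3] = (26 - (-1)) / (3 - 0) = 9
q[-3,0,3] = (9 - (-15)) / (3 - (-3)) = 4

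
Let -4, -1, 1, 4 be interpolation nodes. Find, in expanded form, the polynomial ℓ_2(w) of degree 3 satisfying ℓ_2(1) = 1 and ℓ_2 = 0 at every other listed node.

ℓ_2(w) = (w + 4)(w + 1)(w - 4) / [(5)·(2)·(-3)]
       = (w^3 + w^2 - 16w - 16) / (-30)

ℓ_2(w) = -(1/30)w^3 - (1/30)w^2 + (8/15)w + 8/15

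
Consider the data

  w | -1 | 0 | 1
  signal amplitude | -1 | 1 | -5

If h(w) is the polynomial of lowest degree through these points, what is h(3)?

Evaluate each Lagrange basis at w = 3:
L_0(3) = (3)·(2)/[(-1)·(-2)] = 3
L_1(3) = (4)·(2)/[(1)·(-1)] = -8
L_2(3) = (4)·(3)/[(2)·(1)] = 6
Sum: (-1)·(3) + 1·(-8) + (-5)·(6) = -41

-41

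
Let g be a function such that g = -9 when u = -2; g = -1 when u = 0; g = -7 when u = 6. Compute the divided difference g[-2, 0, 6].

-5/8

g[-2,0] = (-1 - (-9)) / (0 - (-2)) = 4
g[0,6] = (-7 - (-1)) / (6 - 0) = -1
g[-2,0,6] = (-1 - 4) / (6 - (-2)) = -5/8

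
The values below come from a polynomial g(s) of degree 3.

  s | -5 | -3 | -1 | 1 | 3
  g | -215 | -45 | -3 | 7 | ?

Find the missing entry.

The 4 known values determine g uniquely (degree ≤ 3).
L_0(3) = (6)·(4)·(2)/[(-2)·(-4)·(-6)] = -1
L_1(3) = (8)·(4)·(2)/[(2)·(-2)·(-4)] = 4
L_2(3) = (8)·(6)·(2)/[(4)·(2)·(-2)] = -6
L_3(3) = (8)·(6)·(4)/[(6)·(4)·(2)] = 4
Sum: (-215)·(-1) + (-45)·(4) + (-3)·(-6) + 7·(4) = 81

81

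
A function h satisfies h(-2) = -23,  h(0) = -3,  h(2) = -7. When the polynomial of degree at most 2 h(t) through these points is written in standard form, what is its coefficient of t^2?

-3

The leading coefficient equals the top divided difference h[-2,0,2].
h[-2,0] = (-3 - (-23)) / (0 - (-2)) = 10
h[0,2] = (-7 - (-3)) / (2 - 0) = -2
h[-2,0,2] = (-2 - 10) / (2 - (-2)) = -3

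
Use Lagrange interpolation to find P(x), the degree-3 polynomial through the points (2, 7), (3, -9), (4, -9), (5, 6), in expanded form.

P(x) = -(1/6)x^3 + (19/2)x^2 - (181/3)x + 91

Build the Lagrange basis polynomials:
L_0(x) = (x - 3)(x - 4)(x - 5) / [-6] = -(1/6)x^3 + 2x^2 - (47/6)x + 10
L_1(x) = (x - 2)(x - 4)(x - 5) / [2] = (1/2)x^3 - (11/2)x^2 + 19x - 20
L_2(x) = (x - 2)(x - 3)(x - 5) / [-2] = -(1/2)x^3 + 5x^2 - (31/2)x + 15
L_3(x) = (x - 2)(x - 3)(x - 4) / [6] = (1/6)x^3 - (3/2)x^2 + (13/3)x - 4
P(x) = 7·L_0 + (-9)·L_1 + (-9)·L_2 + 6·L_3
  7·L_0(x) = -(7/6)x^3 + 14x^2 - (329/6)x + 70
  (-9)·L_1(x) = -(9/2)x^3 + (99/2)x^2 - 171x + 180
  (-9)·L_2(x) = (9/2)x^3 - 45x^2 + (279/2)x - 135
  6·L_3(x) = x^3 - 9x^2 + 26x - 24
Adding term by term: -(1/6)x^3 + (19/2)x^2 - (181/3)x + 91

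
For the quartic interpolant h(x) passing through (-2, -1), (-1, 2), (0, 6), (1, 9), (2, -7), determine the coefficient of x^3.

Build the Lagrange basis polynomials:
L_0(x) = (x + 1)x(x - 1)(x - 2) / [24] = (1/24)x^4 - (1/12)x^3 - (1/24)x^2 + (1/12)x
L_1(x) = (x + 2)x(x - 1)(x - 2) / [-6] = -(1/6)x^4 + (1/6)x^3 + (2/3)x^2 - (2/3)x
L_2(x) = (x + 2)(x + 1)(x - 1)(x - 2) / [4] = (1/4)x^4 - (5/4)x^2 + 1
L_3(x) = (x + 2)(x + 1)x(x - 2) / [-6] = -(1/6)x^4 - (1/6)x^3 + (2/3)x^2 + (2/3)x
L_4(x) = (x + 2)(x + 1)x(x - 1) / [24] = (1/24)x^4 + (1/12)x^3 - (1/24)x^2 - (1/12)x
h(x) = (-1)·L_0 + 2·L_1 + 6·L_2 + 9·L_3 + (-7)·L_4
Only the coefficient of x^3 is needed; take it from each L_i and combine:
(-1)·(-1/12) + 2·(1/6) + 6·(0) + 9·(-1/6) + (-7)·(1/12) = -5/3

-5/3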